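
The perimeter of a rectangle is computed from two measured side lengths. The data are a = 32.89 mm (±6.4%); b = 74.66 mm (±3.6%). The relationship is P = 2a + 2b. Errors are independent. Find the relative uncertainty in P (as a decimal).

0.0317

P is a linear combination, so absolute uncertainties add in quadrature:
  (2·δa)² = 17.7;  (2·δb)² = 28.9
δP = √(46.6) = 6.83 mm
P = 215.1 mm, so δP/P = 6.83/215.1 = 0.0317.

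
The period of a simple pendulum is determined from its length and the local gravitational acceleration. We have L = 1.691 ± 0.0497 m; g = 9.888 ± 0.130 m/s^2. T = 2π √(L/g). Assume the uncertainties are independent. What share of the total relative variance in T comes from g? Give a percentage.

(δT/T)² = (½·δL/L)² + (−½·δg/g)²
  L term: (0.5×0.0294)² = 0.000216
  g term: (-0.5×0.0131)² = 4.32e-05
Total = 0.000259. Share from g = 4.32e-05/0.000259 = 0.167.

16.7%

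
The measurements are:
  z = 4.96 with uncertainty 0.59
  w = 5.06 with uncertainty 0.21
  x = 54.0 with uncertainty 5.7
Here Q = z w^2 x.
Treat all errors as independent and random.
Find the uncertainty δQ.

Q is a product of powers, so relative uncertainties combine in quadrature:
  (1·δz/z)² = (1×0.119)² = 0.0141;  (2·δw/w)² = (2×0.0415)² = 0.00689;  (1·δx/x)² = (1×0.106)² = 0.0111
δQ/Q = √(0.0322) = 0.179
Q = 6860, so δQ = 0.179 × 6860 = 1230.

1230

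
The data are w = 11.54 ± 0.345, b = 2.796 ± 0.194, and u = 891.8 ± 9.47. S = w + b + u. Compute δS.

Absolute uncertainties add in quadrature for a linear combination:
  (δw)² = 0.119;  (δb)² = 0.0376;  (δu)² = 89.7
δS = √(89.8) = 9.48

9.48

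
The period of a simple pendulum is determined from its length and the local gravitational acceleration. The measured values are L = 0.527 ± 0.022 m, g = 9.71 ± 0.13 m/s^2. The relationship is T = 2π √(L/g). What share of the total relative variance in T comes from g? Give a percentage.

9.33%

(δT/T)² = (½·δL/L)² + (−½·δg/g)²
  L term: (0.5×0.0417)² = 0.000436
  g term: (-0.5×0.0134)² = 4.48e-05
Total = 0.000480. Share from g = 4.48e-05/0.000480 = 0.0933.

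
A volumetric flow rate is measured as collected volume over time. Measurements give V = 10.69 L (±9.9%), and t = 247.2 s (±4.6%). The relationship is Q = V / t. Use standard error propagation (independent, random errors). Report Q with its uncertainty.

0.04324 ± 0.00472 L/s

Products/powers → add relative errors in quadrature, weighted by exponent:
  (1·δV/V)² = (1×0.0990)² = 0.00980;  (-1·δt/t)² = (-1×0.0460)² = 0.00212
δQ/Q = √(0.0119) = 0.109
Q = 0.04324 L/s, so δQ = 0.109 × 0.04324 = 0.00472 L/s.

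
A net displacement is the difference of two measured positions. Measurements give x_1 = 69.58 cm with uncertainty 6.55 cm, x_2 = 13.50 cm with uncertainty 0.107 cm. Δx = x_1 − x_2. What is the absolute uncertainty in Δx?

For a sum/difference, combine absolute errors in quadrature:
  (δx_1)² = 42.9;  (δx_2)² = 0.0114
δΔx = √(42.9) = 6.55 cm

6.55 cm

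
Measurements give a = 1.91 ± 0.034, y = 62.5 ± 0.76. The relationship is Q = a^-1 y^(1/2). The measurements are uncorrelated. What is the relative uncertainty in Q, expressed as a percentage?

1.88%

Since Q is a product/quotient, work with relative uncertainties:
  (-1·δa/a)² = (-1×0.0178)² = 0.000317;  (½·δy/y)² = (0.5×0.0122)² = 3.7e-05
δQ/Q = √(0.000354) = 0.0188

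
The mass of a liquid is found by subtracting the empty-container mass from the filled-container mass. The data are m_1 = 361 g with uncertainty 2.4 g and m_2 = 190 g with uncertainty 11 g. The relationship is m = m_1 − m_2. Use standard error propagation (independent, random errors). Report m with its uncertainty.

For a sum/difference, combine absolute errors in quadrature:
  (δm_1)² = 5.76;  (δm_2)² = 121
δm = √(127) = 11.3 g
m = 171 g.

171 ± 11.3 g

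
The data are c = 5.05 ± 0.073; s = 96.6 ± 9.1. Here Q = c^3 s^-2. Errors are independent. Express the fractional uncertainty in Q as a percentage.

19.3%

Products/powers → add relative errors in quadrature, weighted by exponent:
  (3·δc/c)² = (3×0.0145)² = 0.00188;  (-2·δs/s)² = (-2×0.0942)² = 0.0355
δQ/Q = √(0.0374) = 0.193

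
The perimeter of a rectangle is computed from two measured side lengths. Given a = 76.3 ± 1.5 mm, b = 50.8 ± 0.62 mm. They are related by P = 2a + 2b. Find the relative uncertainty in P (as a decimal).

0.0128

Absolute uncertainties add in quadrature for a linear combination:
  (2·δa)² = 9.00;  (2·δb)² = 1.54
δP = √(10.5) = 3.25 mm
P = 254 mm, so δP/P = 3.25/254 = 0.0128.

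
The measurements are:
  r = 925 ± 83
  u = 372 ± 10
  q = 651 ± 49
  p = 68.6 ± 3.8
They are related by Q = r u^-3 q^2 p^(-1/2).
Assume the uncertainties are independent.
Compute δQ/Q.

Q is a product of powers, so relative uncertainties combine in quadrature:
  (1·δr/r)² = (1×0.0897)² = 0.00805;  (-3·δu/u)² = (-3×0.0269)² = 0.00650;  (2·δq/q)² = (2×0.0753)² = 0.0227;  (−½·δp/p)² = (-0.5×0.0554)² = 0.000767
δQ/Q = √(0.0380) = 0.195

0.195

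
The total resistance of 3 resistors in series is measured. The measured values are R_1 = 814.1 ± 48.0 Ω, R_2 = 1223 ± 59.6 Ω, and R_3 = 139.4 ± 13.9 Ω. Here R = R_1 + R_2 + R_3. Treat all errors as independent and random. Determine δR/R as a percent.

Each term contributes (cᵢ δxᵢ)² to (δR)²:
  (δR_1)² = 2300;  (δR_2)² = 3550;  (δR_3)² = 193
δR = √(6050) = 77.8 Ω
R = 2176 Ω, so δR/R = 77.8/2176 = 0.0357.

3.57%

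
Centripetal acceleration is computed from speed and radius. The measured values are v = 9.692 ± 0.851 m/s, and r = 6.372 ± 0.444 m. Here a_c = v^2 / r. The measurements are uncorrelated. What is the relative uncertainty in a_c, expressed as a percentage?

Each factor contributes (exponent × relative error)² to (δa_c/a_c)²:
  (2·δv/v)² = (2×0.0878)² = 0.0308;  (-1·δr/r)² = (-1×0.0697)² = 0.00486
δa_c/a_c = √(0.0357) = 0.189

18.9%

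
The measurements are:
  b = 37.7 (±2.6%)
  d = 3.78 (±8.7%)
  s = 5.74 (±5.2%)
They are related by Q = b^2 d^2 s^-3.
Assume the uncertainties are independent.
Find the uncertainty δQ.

Q is a product of powers, so relative uncertainties combine in quadrature:
  (2·δb/b)² = (2×0.0260)² = 0.00270;  (2·δd/d)² = (2×0.0870)² = 0.0303;  (-3·δs/s)² = (-3×0.0520)² = 0.0243
δQ/Q = √(0.0573) = 0.239
Q = 107, so δQ = 0.239 × 107 = 25.7.

25.7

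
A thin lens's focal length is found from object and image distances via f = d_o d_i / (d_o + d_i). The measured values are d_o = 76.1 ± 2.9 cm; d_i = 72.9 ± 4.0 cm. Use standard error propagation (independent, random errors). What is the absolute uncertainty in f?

∂f/∂d_o = (d_i/(d_o+d_i))² = 0.239;  ∂f/∂d_i = (d_o/(d_o+d_i))² = 0.261
δf = √((∂f/∂d_o · δd_o)² + (∂f/∂d_i · δd_i)²) = √(0.482 + 1.09) = 1.25 cm

1.25 cm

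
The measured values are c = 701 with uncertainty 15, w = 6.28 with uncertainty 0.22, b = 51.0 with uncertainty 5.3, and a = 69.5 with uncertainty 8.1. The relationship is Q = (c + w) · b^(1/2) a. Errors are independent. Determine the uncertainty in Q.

Let u = c + w = 707. δu = √(δc² + δw²) = √(225 + 0.0484) = 15.0, so δu/u = 0.0212.
Q is then a monomial in u, b, a:
δQ/Q = √((δu/u)² + (½·δb/b)² + (1·δa/a)²) = √(0.000450 + 0.00270 + 0.0136) = 0.129
Q = 3.51e+05, so δQ = 0.129 × 3.51e+05 = 45400.

45400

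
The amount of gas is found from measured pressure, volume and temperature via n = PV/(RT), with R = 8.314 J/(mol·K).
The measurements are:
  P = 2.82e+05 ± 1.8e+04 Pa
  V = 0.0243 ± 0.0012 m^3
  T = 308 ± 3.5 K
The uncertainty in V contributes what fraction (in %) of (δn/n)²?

36.7%

(δn/n)² = (1·δP/P)² + (1·δV/V)² + (-1·δT/T)²
  P term: (1×0.0638)² = 0.00407
  V term: (1×0.0494)² = 0.00244
  T term: (-1×0.0114)² = 0.000129
Total = 0.00664. Share from V = 0.00244/0.00664 = 0.367.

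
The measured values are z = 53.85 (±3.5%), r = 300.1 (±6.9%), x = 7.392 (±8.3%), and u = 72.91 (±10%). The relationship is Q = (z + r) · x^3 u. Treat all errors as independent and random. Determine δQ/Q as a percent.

Let w = z + r = 354.0. δw = √(δz² + δr²) = √(3.55 + 429) = 20.8, so δw/w = 0.0587.
Q is then a monomial in w, x, u:
δQ/Q = √((δw/w)² + (3·δx/x)² + (1·δu/u)²) = √(0.00345 + 0.0620 + 0.0100) = 0.275

27.5%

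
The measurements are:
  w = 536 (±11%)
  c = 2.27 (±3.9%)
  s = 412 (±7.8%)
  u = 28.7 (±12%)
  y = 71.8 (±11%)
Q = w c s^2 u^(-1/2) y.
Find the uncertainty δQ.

Relative error in a monomial: (δQ/Q)² = Σ (nᵢ · δxᵢ/xᵢ)².
  (1·δw/w)² = (1×0.110)² = 0.0121;  (1·δc/c)² = (1×0.0390)² = 0.00152;  (2·δs/s)² = (2×0.0780)² = 0.0243;  (−½·δu/u)² = (-0.5×0.120)² = 0.00360;  (1·δy/y)² = (1×0.110)² = 0.0121
δQ/Q = √(0.0537) = 0.232
Q = 2.77e+09, so δQ = 0.232 × 2.77e+09 = 6.41e+08.

6.41e+08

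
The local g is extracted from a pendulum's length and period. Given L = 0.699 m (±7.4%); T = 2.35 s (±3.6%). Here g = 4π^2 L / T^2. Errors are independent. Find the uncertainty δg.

0.516 m/s^2

Relative error in a monomial: (δg/g)² = Σ (nᵢ · δxᵢ/xᵢ)².
  (1·δL/L)² = (1×0.0740)² = 0.00548;  (-2·δT/T)² = (-2×0.0360)² = 0.00518
δg/g = √(0.0107) = 0.103
g = 5.00 m/s^2, so δg = 0.103 × 5.00 = 0.516 m/s^2.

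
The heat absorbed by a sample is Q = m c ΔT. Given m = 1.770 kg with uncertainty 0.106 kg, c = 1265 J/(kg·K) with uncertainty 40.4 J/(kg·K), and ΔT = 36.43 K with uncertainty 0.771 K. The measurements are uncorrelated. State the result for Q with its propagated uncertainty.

81570 ± 5800 J

Each factor contributes (exponent × relative error)² to (δQ/Q)²:
  (1·δm/m)² = (1×0.0599)² = 0.00359;  (1·δc/c)² = (1×0.0319)² = 0.00102;  (1·δΔT/ΔT)² = (1×0.0212)² = 0.000448
δQ/Q = √(0.00505) = 0.0711
Q = 81570 J, so δQ = 0.0711 × 81570 = 5800 J.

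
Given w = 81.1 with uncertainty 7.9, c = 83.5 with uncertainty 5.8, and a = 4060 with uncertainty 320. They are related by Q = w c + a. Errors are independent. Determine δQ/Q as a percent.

Let p = w·c = 6770. δp/p = √((1·δw/w)² + (1·δc/c)²) = √(0.00949 + 0.00482) = 0.120, so δp = 810.
Q = p + a: δQ = √(δp² + δa²) = √(6.56e+05 + 1.02e+05) = 871
Q = 10800, so δQ/Q = 871/10800 = 0.0804.

8.04%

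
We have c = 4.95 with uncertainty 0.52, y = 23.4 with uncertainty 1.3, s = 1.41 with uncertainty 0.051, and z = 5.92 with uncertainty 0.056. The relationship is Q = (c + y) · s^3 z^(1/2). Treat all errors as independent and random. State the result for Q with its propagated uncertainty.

193 ± 23.1

Let u = c + y = 28.3. δu = √(δc² + δy²) = √(0.270 + 1.69) = 1.40, so δu/u = 0.0494.
Q is then a monomial in u, s, z:
δQ/Q = √((δu/u)² + (3·δs/s)² + (½·δz/z)²) = √(0.00244 + 0.0118 + 2.24e-05) = 0.119
Q = 193, so δQ = 0.119 × 193 = 23.1.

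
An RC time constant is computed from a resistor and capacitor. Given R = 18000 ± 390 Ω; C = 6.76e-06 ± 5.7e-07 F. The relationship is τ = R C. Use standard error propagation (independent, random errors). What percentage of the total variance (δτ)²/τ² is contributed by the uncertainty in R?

6.19%

(δτ/τ)² = (1·δR/R)² + (1·δC/C)²
  R term: (1×0.0217)² = 0.000469
  C term: (1×0.0843)² = 0.00711
Total = 0.00758. Share from R = 0.000469/0.00758 = 0.0619.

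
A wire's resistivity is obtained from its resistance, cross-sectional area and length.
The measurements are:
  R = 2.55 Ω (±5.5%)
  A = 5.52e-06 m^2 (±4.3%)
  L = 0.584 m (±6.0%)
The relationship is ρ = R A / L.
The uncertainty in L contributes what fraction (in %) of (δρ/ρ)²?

42.5%

(δρ/ρ)² = (1·δR/R)² + (1·δA/A)² + (-1·δL/L)²
  R term: (1×0.0550)² = 0.00302
  A term: (1×0.0430)² = 0.00185
  L term: (-1×0.0600)² = 0.00360
Total = 0.00847. Share from L = 0.00360/0.00847 = 0.425.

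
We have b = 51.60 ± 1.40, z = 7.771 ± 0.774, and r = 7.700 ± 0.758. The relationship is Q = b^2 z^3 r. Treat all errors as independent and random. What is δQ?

Each factor contributes (exponent × relative error)² to (δQ/Q)²:
  (2·δb/b)² = (2×0.0271)² = 0.00294;  (3·δz/z)² = (3×0.0996)² = 0.0893;  (1·δr/r)² = (1×0.0984)² = 0.00969
δQ/Q = √(0.102) = 0.319
Q = 9.621e+06, so δQ = 0.319 × 9.621e+06 = 3.07e+06.

3.07e+06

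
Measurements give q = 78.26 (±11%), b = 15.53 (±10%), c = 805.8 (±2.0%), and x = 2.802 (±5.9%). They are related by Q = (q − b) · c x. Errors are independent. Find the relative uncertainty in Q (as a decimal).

0.153

Let u = q − b = 62.73. δu = √(δq² + δb²) = √(74.1 + 2.41) = 8.75, so δu/u = 0.139.
Q is then a monomial in u, c, x:
δQ/Q = √((δu/u)² + (1·δc/c)² + (1·δx/x)²) = √(0.0194 + 0.000400 + 0.00348) = 0.153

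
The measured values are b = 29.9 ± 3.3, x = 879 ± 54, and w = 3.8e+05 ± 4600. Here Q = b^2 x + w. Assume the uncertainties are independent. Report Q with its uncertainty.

(1.17 ± 0.180) × 10^6

Let p = b^2·x = 7.86e+05. δp/p = √((2·δb/b)² + (1·δx/x)²) = √(0.0487 + 0.00377) = 0.229, so δp = 1.8e+05.
Q = p + w: δQ = √(δp² + δw²) = √(3.24e+10 + 2.12e+07) = 1.8e+05
Q = 1.17e+06.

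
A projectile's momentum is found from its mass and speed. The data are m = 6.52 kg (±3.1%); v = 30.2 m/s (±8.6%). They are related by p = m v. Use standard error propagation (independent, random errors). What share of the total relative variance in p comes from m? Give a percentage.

11.5%

(δp/p)² = (1·δm/m)² + (1·δv/v)²
  m term: (1×0.0310)² = 0.000961
  v term: (1×0.0860)² = 0.00740
Total = 0.00836. Share from m = 0.000961/0.00836 = 0.115.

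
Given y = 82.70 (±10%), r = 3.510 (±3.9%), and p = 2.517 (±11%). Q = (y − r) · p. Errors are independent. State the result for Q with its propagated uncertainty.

Let u = y − r = 79.19. δu = √(δy² + δr²) = √(68.4 + 0.0187) = 8.27, so δu/u = 0.104.
Q is then a monomial in u, p:
δQ/Q = √((δu/u)² + (1·δp/p)²) = √(0.0109 + 0.0121) = 0.152
Q = 199.3, so δQ = 0.152 × 199.3 = 30.2.

199.3 ± 30.2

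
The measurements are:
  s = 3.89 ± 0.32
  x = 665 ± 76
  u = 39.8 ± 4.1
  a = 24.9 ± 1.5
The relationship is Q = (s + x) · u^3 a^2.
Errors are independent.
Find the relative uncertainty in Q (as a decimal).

0.351

Let w = s + x = 669. δw = √(δs² + δx²) = √(0.102 + 5780) = 76.0, so δw/w = 0.114.
Q is then a monomial in w, u, a:
δQ/Q = √((δw/w)² + (3·δu/u)² + (2·δa/a)²) = √(0.0129 + 0.0955 + 0.0145) = 0.351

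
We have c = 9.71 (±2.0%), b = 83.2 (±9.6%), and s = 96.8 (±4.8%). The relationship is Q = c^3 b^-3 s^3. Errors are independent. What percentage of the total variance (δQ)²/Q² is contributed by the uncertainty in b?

77.3%

(δQ/Q)² = (3·δc/c)² + (-3·δb/b)² + (3·δs/s)²
  c term: (3×0.0200)² = 0.00360
  b term: (-3×0.0960)² = 0.0829
  s term: (3×0.0480)² = 0.0207
Total = 0.107. Share from b = 0.0829/0.107 = 0.773.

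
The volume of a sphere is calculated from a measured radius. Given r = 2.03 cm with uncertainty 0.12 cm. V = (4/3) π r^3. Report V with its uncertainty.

35.0 ± 6.21 cm^3

V ∝ r^3, so δV/V = |3| · δr/r = 3 × 0.0591 = 0.177.
V = 35.0 cm^3, so δV = 0.177 × 35.0 = 6.21 cm^3.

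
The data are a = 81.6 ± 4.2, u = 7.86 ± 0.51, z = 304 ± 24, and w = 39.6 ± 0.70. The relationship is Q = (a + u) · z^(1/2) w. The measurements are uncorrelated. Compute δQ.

Let h = a + u = 89.5. δh = √(δa² + δu²) = √(17.6 + 0.260) = 4.23, so δh/h = 0.0473.
Q is then a monomial in h, z, w:
δQ/Q = √((δh/h)² + (½·δz/z)² + (1·δw/w)²) = √(0.00224 + 0.00156 + 0.000312) = 0.0641
Q = 61800, so δQ = 0.0641 × 61800 = 3960.

3960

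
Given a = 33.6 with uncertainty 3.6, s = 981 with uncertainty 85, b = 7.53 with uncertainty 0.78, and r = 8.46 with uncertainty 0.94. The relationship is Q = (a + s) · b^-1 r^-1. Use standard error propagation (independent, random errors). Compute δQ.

Let u = a + s = 1010. δu = √(δa² + δs²) = √(13.0 + 7220) = 85.1, so δu/u = 0.0839.
Q is then a monomial in u, b, r:
δQ/Q = √((δu/u)² + (-1·δb/b)² + (-1·δr/r)²) = √(0.00703 + 0.0107 + 0.0123) = 0.174
Q = 15.9, so δQ = 0.174 × 15.9 = 2.76.

2.76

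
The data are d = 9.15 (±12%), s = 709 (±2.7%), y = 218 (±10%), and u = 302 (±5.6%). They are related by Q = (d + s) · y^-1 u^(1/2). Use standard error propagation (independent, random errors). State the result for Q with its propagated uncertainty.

57.2 ± 6.14

Let w = d + s = 718. δw = √(δd² + δs²) = √(1.21 + 366) = 19.2, so δw/w = 0.0267.
Q is then a monomial in w, y, u:
δQ/Q = √((δw/w)² + (-1·δy/y)² + (½·δu/u)²) = √(0.000713 + 0.0100 + 0.000784) = 0.107
Q = 57.2, so δQ = 0.107 × 57.2 = 6.14.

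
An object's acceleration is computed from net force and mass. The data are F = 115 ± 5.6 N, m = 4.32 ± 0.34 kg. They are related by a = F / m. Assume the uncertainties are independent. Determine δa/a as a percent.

Since a is a product/quotient, work with relative uncertainties:
  (1·δF/F)² = (1×0.0487)² = 0.00237;  (-1·δm/m)² = (-1×0.0787)² = 0.00619
δa/a = √(0.00857) = 0.0926

9.26%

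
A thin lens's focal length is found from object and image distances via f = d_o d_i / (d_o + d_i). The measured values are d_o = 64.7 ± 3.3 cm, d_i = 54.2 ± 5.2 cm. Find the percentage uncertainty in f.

∂f/∂d_o = (d_i/(d_o+d_i))² = 0.208;  ∂f/∂d_i = (d_o/(d_o+d_i))² = 0.296
δf = √((∂f/∂d_o · δd_o)² + (∂f/∂d_i · δd_i)²) = √(0.470 + 2.37) = 1.69 cm
f = 29.5 cm, so δf/f = 1.69/29.5 = 0.0571.

5.71%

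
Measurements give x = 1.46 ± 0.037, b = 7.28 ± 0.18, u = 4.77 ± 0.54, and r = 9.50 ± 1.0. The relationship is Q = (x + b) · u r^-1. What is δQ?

Let w = x + b = 8.74. δw = √(δx² + δb²) = √(0.00137 + 0.0324) = 0.184, so δw/w = 0.0210.
Q is then a monomial in w, u, r:
δQ/Q = √((δw/w)² + (1·δu/u)² + (-1·δr/r)²) = √(0.000442 + 0.0128 + 0.0111) = 0.156
Q = 4.39, so δQ = 0.156 × 4.39 = 0.685.

0.685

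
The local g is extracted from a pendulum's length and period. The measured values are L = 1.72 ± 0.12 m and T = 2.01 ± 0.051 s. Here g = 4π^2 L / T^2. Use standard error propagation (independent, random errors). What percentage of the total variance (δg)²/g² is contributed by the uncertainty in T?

(δg/g)² = (1·δL/L)² + (-2·δT/T)²
  L term: (1×0.0698)² = 0.00487
  T term: (-2×0.0254)² = 0.00258
Total = 0.00744. Share from T = 0.00258/0.00744 = 0.346.

34.6%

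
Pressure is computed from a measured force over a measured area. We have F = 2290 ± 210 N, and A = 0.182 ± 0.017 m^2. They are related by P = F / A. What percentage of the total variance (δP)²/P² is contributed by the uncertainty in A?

(δP/P)² = (1·δF/F)² + (-1·δA/A)²
  F term: (1×0.0917)² = 0.00841
  A term: (-1×0.0934)² = 0.00872
Total = 0.0171. Share from A = 0.00872/0.0171 = 0.509.

50.9%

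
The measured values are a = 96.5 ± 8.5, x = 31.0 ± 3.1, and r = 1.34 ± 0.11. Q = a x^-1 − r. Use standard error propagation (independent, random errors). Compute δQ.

0.429

Let p = a·x^-1 = 3.11. δp/p = √((1·δa/a)² + (-1·δx/x)²) = √(0.00776 + 0.0100) = 0.133, so δp = 0.415.
Q = p − r: δQ = √(δp² + δr²) = √(0.172 + 0.0121) = 0.429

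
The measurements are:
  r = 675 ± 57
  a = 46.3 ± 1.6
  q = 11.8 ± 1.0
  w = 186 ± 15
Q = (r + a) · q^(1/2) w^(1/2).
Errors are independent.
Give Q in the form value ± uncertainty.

Let u = r + a = 721. δu = √(δr² + δa²) = √(3250 + 2.56) = 57.0, so δu/u = 0.0791.
Q is then a monomial in u, q, w:
δQ/Q = √((δu/u)² + (½·δq/q)² + (½·δw/w)²) = √(0.00625 + 0.00180 + 0.00163) = 0.0983
Q = 33800, so δQ = 0.0983 × 33800 = 3320.

33800 ± 3320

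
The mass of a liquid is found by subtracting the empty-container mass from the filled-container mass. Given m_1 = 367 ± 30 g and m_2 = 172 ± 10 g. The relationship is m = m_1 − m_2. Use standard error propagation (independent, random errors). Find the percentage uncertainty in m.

16.2%

m is a linear combination, so absolute uncertainties add in quadrature:
  (δm_1)² = 900;  (δm_2)² = 100
δm = √(1000) = 31.6 g
m = 195 g, so δm/m = 31.6/195 = 0.162.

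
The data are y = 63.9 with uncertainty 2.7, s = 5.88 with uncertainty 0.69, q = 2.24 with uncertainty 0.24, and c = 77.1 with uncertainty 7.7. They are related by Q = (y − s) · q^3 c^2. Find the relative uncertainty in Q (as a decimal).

Let u = y − s = 58.0. δu = √(δy² + δs²) = √(7.29 + 0.476) = 2.79, so δu/u = 0.0480.
Q is then a monomial in u, q, c:
δQ/Q = √((δu/u)² + (3·δq/q)² + (2·δc/c)²) = √(0.00231 + 0.103 + 0.0399) = 0.381

0.381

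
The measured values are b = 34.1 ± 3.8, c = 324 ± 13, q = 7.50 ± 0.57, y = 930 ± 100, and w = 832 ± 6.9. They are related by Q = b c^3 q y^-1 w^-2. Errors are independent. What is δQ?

Each factor contributes (exponent × relative error)² to (δQ/Q)²:
  (1·δb/b)² = (1×0.111)² = 0.0124;  (3·δc/c)² = (3×0.0401)² = 0.0145;  (1·δq/q)² = (1×0.0760)² = 0.00578;  (-1·δy/y)² = (-1×0.108)² = 0.0116;  (-2·δw/w)² = (-2×0.00829)² = 0.000275
δQ/Q = √(0.0445) = 0.211
Q = 13.5, so δQ = 0.211 × 13.5 = 2.85.

2.85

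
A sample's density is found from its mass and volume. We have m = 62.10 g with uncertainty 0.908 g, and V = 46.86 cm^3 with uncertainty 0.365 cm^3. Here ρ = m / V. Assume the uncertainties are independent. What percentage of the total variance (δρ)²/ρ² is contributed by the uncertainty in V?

22.1%

(δρ/ρ)² = (1·δm/m)² + (-1·δV/V)²
  m term: (1×0.0146)² = 0.000214
  V term: (-1×0.00779)² = 6.07e-05
Total = 0.000274. Share from V = 6.07e-05/0.000274 = 0.221.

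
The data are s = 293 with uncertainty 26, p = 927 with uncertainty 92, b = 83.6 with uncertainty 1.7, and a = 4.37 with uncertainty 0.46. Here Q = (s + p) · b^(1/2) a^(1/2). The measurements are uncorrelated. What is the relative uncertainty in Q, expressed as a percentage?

Let u = s + p = 1220. δu = √(δs² + δp²) = √(676 + 8460) = 95.6, so δu/u = 0.0784.
Q is then a monomial in u, b, a:
δQ/Q = √((δu/u)² + (½·δb/b)² + (½·δa/a)²) = √(0.00614 + 0.000103 + 0.00277) = 0.0949

9.49%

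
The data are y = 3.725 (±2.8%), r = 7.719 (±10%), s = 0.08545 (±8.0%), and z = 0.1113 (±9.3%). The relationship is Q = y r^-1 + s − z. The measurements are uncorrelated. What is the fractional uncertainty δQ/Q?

0.113

Let p = y·r^-1 = 0.4826. δp/p = √((1·δy/y)² + (-1·δr/r)²) = √(0.000784 + 0.0100) = 0.104, so δp = 0.0501.
Q = p + s − z: δQ = √(δp² + δs² + δz²) = √(0.00251 + 4.67e-05 + 0.000107) = 0.0516
Q = 0.4567, so δQ/Q = 0.0516/0.4567 = 0.113.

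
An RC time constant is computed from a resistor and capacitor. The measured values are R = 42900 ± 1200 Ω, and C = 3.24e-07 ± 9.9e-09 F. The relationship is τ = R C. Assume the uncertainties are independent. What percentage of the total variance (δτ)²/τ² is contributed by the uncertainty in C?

(δτ/τ)² = (1·δR/R)² + (1·δC/C)²
  R term: (1×0.0280)² = 0.000782
  C term: (1×0.0306)² = 0.000934
Total = 0.00172. Share from C = 0.000934/0.00172 = 0.544.

54.4%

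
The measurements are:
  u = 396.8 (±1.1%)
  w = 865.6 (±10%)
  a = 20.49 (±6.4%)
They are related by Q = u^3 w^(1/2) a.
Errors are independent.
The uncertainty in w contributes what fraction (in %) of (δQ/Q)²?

32.5%

(δQ/Q)² = (3·δu/u)² + (½·δw/w)² + (1·δa/a)²
  u term: (3×0.0110)² = 0.00109
  w term: (0.5×0.100)² = 0.00250
  a term: (1×0.0640)² = 0.00410
Total = 0.00769. Share from w = 0.00250/0.00769 = 0.325.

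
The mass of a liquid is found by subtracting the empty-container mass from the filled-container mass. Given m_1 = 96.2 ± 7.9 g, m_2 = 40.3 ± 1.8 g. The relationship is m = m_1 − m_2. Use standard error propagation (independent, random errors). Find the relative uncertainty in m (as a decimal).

Absolute uncertainties add in quadrature for a linear combination:
  (δm_1)² = 62.4;  (δm_2)² = 3.24
δm = √(65.7) = 8.10 g
m = 55.9 g, so δm/m = 8.10/55.9 = 0.145.

0.145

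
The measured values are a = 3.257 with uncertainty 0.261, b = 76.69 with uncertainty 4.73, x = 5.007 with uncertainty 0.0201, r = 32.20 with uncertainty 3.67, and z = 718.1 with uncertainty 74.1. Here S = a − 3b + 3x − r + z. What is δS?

75.5

Absolute uncertainties add in quadrature for a linear combination:
  (δa)² = 0.0681;  (3·δb)² = 201;  (3·δx)² = 0.00364;  (δr)² = 13.5;  (δz)² = 5490
δS = √(5710) = 75.5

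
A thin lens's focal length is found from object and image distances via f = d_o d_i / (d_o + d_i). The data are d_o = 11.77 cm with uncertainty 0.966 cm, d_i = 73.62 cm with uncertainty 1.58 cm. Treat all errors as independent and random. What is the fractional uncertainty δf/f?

0.0708

∂f/∂d_o = (d_i/(d_o+d_i))² = 0.743;  ∂f/∂d_i = (d_o/(d_o+d_i))² = 0.0190
δf = √((∂f/∂d_o · δd_o)² + (∂f/∂d_i · δd_i)²) = √(0.516 + 0.000901) = 0.719 cm
f = 10.15 cm, so δf/f = 0.719/10.15 = 0.0708.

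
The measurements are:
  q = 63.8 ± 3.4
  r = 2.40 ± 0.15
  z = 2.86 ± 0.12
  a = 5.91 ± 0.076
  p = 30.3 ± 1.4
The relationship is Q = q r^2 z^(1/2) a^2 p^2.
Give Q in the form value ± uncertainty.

(1.99 ± 0.334) × 10^7

For a monomial Q ∝ q, r^2, z^(1/2), a^2, p^2, fractional errors add in quadrature:
  (1·δq/q)² = (1×0.0533)² = 0.00284;  (2·δr/r)² = (2×0.0625)² = 0.0156;  (½·δz/z)² = (0.5×0.0420)² = 0.000440;  (2·δa/a)² = (2×0.0129)² = 0.000661;  (2·δp/p)² = (2×0.0462)² = 0.00854
δQ/Q = √(0.0281) = 0.168
Q = 1.99e+07, so δQ = 0.168 × 1.99e+07 = 3.34e+06.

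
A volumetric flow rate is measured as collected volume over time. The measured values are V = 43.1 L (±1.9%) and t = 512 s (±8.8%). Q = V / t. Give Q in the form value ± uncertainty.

0.0842 ± 0.00758 L/s

Products/powers → add relative errors in quadrature, weighted by exponent:
  (1·δV/V)² = (1×0.0190)² = 0.000361;  (-1·δt/t)² = (-1×0.0880)² = 0.00774
δQ/Q = √(0.00811) = 0.0900
Q = 0.0842 L/s, so δQ = 0.0900 × 0.0842 = 0.00758 L/s.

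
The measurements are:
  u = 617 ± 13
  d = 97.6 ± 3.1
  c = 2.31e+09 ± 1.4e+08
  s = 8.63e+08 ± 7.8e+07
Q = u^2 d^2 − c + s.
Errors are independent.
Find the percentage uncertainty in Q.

14.7%

Let p = u^2·d^2 = 3.63e+09. δp/p = √((2·δu/u)² + (2·δd/d)²) = √(0.00178 + 0.00404) = 0.0762, so δp = 2.76e+08.
Q = p − c + s: δQ = √(δp² + δc² + δs²) = √(7.64e+16 + 1.96e+16 + 6.08e+15) = 3.2e+08
Q = 2.18e+09, so δQ/Q = 3.2e+08/2.18e+09 = 0.147.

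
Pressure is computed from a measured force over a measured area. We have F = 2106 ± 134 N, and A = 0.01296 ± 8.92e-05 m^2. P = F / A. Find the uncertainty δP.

10400 Pa

P is a product of powers, so relative uncertainties combine in quadrature:
  (1·δF/F)² = (1×0.0636)² = 0.00405;  (-1·δA/A)² = (-1×0.00688)² = 4.74e-05
δP/P = √(0.00410) = 0.0640
P = 162500 Pa, so δP = 0.0640 × 162500 = 10400 Pa.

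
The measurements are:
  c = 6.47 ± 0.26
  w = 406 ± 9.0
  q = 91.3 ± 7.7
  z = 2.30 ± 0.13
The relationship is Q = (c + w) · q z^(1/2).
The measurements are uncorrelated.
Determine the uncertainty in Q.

Let u = c + w = 412. δu = √(δc² + δw²) = √(0.0676 + 81.0) = 9.00, so δu/u = 0.0218.
Q is then a monomial in u, q, z:
δQ/Q = √((δu/u)² + (1·δq/q)² + (½·δz/z)²) = √(0.000476 + 0.00711 + 0.000799) = 0.0916
Q = 57100, so δQ = 0.0916 × 57100 = 5230.

5230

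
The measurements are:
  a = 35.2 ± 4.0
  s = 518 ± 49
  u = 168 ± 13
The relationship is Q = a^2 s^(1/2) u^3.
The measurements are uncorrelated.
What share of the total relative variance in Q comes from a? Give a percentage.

(δQ/Q)² = (2·δa/a)² + (½·δs/s)² + (3·δu/u)²
  a term: (2×0.114)² = 0.0517
  s term: (0.5×0.0946)² = 0.00224
  u term: (3×0.0774)² = 0.0539
Total = 0.108. Share from a = 0.0517/0.108 = 0.479.

47.9%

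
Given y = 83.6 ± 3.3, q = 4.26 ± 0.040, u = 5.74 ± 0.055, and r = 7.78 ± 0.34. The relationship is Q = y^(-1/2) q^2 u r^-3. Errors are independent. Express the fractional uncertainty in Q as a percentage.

Products/powers → add relative errors in quadrature, weighted by exponent:
  (−½·δy/y)² = (-0.5×0.0395)² = 0.000390;  (2·δq/q)² = (2×0.00939)² = 0.000353;  (1·δu/u)² = (1×0.00958)² = 9.18e-05;  (-3·δr/r)² = (-3×0.0437)² = 0.0172
δQ/Q = √(0.0180) = 0.134

13.4%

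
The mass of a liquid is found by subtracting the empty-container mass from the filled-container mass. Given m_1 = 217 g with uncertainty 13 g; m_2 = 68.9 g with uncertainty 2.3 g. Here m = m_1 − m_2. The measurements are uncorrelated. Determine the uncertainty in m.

Sums and differences: (δm)² = Σ (cᵢ δxᵢ)².
  (δm_1)² = 169;  (δm_2)² = 5.29
δm = √(174) = 13.2 g

13.2 g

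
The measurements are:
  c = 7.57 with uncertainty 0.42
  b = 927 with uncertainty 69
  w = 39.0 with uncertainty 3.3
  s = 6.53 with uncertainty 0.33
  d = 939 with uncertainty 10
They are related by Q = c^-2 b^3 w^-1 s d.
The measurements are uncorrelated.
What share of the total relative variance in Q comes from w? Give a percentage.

9.94%

(δQ/Q)² = (-2·δc/c)² + (3·δb/b)² + (-1·δw/w)² + (1·δs/s)² + (1·δd/d)²
  c term: (-2×0.0555)² = 0.0123
  b term: (3×0.0744)² = 0.0499
  w term: (-1×0.0846)² = 0.00716
  s term: (1×0.0505)² = 0.00255
  d term: (1×0.0106)² = 0.000113
Total = 0.0720. Share from w = 0.00716/0.0720 = 0.0994.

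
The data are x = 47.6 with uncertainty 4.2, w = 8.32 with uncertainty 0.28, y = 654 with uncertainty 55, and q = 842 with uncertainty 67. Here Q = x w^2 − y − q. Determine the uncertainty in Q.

Let p = x·w^2 = 3290. δp/p = √((1·δx/x)² + (2·δw/w)²) = √(0.00779 + 0.00453) = 0.111, so δp = 366.
Q = p − y − q: δQ = √(δp² + δy² + δq²) = √(1.34e+05 + 3020 + 4490) = 376

376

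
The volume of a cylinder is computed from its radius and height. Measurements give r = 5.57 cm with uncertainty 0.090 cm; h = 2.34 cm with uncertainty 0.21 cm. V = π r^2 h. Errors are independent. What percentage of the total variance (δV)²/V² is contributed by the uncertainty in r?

(δV/V)² = (2·δr/r)² + (1·δh/h)²
  r term: (2×0.0162)² = 0.00104
  h term: (1×0.0897)² = 0.00805
Total = 0.00910. Share from r = 0.00104/0.00910 = 0.115.

11.5%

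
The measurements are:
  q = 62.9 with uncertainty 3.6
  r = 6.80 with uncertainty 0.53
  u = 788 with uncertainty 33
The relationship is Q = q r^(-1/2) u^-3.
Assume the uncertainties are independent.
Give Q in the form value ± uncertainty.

Each factor contributes (exponent × relative error)² to (δQ/Q)²:
  (1·δq/q)² = (1×0.0572)² = 0.00328;  (−½·δr/r)² = (-0.5×0.0779)² = 0.00152;  (-3·δu/u)² = (-3×0.0419)² = 0.0158
δQ/Q = √(0.0206) = 0.143
Q = 4.93e-08, so δQ = 0.143 × 4.93e-08 = 7.07e-09.

(4.93 ± 0.707) × 10^-8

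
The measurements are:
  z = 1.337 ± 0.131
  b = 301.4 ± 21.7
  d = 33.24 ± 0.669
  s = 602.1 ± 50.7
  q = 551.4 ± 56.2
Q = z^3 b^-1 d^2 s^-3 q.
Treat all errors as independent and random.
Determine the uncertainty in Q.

9.06e-06

Each factor contributes (exponent × relative error)² to (δQ/Q)²:
  (3·δz/z)² = (3×0.0980)² = 0.0864;  (-1·δb/b)² = (-1×0.0720)² = 0.00518;  (2·δd/d)² = (2×0.0201)² = 0.00162;  (-3·δs/s)² = (-3×0.0842)² = 0.0638;  (1·δq/q)² = (1×0.102)² = 0.0104
δQ/Q = √(0.167) = 0.409
Q = 2.213e-05, so δQ = 0.409 × 2.213e-05 = 9.06e-06.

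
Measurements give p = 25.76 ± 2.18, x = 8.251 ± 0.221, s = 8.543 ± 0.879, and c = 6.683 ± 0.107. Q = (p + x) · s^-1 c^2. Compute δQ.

Let u = p + x = 34.01. δu = √(δp² + δx²) = √(4.75 + 0.0488) = 2.19, so δu/u = 0.0644.
Q is then a monomial in u, s, c:
δQ/Q = √((δu/u)² + (-1·δs/s)² + (2·δc/c)²) = √(0.00415 + 0.0106 + 0.00103) = 0.126
Q = 177.8, so δQ = 0.126 × 177.8 = 22.3.

22.3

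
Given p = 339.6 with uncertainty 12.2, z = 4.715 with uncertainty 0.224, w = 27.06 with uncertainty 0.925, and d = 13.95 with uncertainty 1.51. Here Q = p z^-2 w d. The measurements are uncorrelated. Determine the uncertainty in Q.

For a monomial Q ∝ p, z^-2, w, d, fractional errors add in quadrature:
  (1·δp/p)² = (1×0.0359)² = 0.00129;  (-2·δz/z)² = (-2×0.0475)² = 0.00903;  (1·δw/w)² = (1×0.0342)² = 0.00117;  (1·δd/d)² = (1×0.108)² = 0.0117
δQ/Q = √(0.0232) = 0.152
Q = 5766, so δQ = 0.152 × 5766 = 878.

878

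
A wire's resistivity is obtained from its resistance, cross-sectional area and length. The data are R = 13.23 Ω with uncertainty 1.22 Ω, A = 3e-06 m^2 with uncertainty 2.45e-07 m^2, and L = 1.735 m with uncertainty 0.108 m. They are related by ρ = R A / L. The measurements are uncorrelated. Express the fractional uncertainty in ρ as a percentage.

Since ρ is a product/quotient, work with relative uncertainties:
  (1·δR/R)² = (1×0.0922)² = 0.00850;  (1·δA/A)² = (1×0.0817)² = 0.00667;  (-1·δL/L)² = (-1×0.0622)² = 0.00387
δρ/ρ = √(0.0190) = 0.138

13.8%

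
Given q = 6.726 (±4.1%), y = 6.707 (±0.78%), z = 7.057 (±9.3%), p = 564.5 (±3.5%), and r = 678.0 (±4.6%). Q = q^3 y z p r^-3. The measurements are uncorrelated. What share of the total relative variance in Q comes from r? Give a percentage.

(δQ/Q)² = (3·δq/q)² + (1·δy/y)² + (1·δz/z)² + (1·δp/p)² + (-3·δr/r)²
  q term: (3×0.0410)² = 0.0151
  y term: (1×0.00780)² = 6.08e-05
  z term: (1×0.0930)² = 0.00865
  p term: (1×0.0350)² = 0.00123
  r term: (-3×0.0460)² = 0.0190
Total = 0.0441. Share from r = 0.0190/0.0441 = 0.432.

43.2%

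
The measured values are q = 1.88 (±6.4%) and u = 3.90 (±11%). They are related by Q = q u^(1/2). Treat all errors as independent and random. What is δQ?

0.313

For a monomial Q ∝ q, u^(1/2), fractional errors add in quadrature:
  (1·δq/q)² = (1×0.0640)² = 0.00410;  (½·δu/u)² = (0.5×0.110)² = 0.00302
δQ/Q = √(0.00712) = 0.0844
Q = 3.71, so δQ = 0.0844 × 3.71 = 0.313.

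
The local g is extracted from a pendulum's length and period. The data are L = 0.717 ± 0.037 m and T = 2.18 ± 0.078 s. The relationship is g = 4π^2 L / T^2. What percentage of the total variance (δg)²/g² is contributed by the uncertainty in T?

65.8%

(δg/g)² = (1·δL/L)² + (-2·δT/T)²
  L term: (1×0.0516)² = 0.00266
  T term: (-2×0.0358)² = 0.00512
Total = 0.00778. Share from T = 0.00512/0.00778 = 0.658.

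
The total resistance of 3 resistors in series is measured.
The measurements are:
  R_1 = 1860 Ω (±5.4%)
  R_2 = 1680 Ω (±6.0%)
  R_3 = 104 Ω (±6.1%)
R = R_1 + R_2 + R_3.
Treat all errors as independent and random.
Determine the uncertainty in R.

Absolute uncertainties add in quadrature for a linear combination:
  (δR_1)² = 10100;  (δR_2)² = 10200;  (δR_3)² = 40.2
δR = √(20300) = 142 Ω

142 Ω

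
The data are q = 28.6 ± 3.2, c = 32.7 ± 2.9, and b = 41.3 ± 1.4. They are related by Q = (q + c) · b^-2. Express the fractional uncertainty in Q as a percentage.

9.78%

Let u = q + c = 61.3. δu = √(δq² + δc²) = √(10.2 + 8.41) = 4.32, so δu/u = 0.0704.
Q is then a monomial in u, b:
δQ/Q = √((δu/u)² + (-2·δb/b)²) = √(0.00496 + 0.00460) = 0.0978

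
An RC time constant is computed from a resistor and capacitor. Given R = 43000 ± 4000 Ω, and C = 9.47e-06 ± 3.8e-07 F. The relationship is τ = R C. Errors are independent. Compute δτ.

0.0413 s

Since τ is a product/quotient, work with relative uncertainties:
  (1·δR/R)² = (1×0.0930)² = 0.00865;  (1·δC/C)² = (1×0.0401)² = 0.00161
δτ/τ = √(0.0103) = 0.101
τ = 0.407 s, so δτ = 0.101 × 0.407 = 0.0413 s.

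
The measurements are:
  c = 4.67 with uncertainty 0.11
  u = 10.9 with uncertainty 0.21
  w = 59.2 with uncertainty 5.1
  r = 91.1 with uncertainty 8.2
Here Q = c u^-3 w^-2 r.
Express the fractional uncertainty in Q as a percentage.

20.4%

Relative error in a monomial: (δQ/Q)² = Σ (nᵢ · δxᵢ/xᵢ)².
  (1·δc/c)² = (1×0.0236)² = 0.000555;  (-3·δu/u)² = (-3×0.0193)² = 0.00334;  (-2·δw/w)² = (-2×0.0861)² = 0.0297;  (1·δr/r)² = (1×0.0900)² = 0.00810
δQ/Q = √(0.0417) = 0.204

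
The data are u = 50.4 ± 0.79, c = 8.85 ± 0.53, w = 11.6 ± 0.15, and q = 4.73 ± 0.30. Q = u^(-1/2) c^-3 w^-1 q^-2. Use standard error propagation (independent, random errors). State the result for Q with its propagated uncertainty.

(7.83 ± 1.73) × 10^-7

Each factor contributes (exponent × relative error)² to (δQ/Q)²:
  (−½·δu/u)² = (-0.5×0.0157)² = 6.14e-05;  (-3·δc/c)² = (-3×0.0599)² = 0.0323;  (-1·δw/w)² = (-1×0.0129)² = 0.000167;  (-2·δq/q)² = (-2×0.0634)² = 0.0161
δQ/Q = √(0.0486) = 0.220
Q = 7.83e-07, so δQ = 0.220 × 7.83e-07 = 1.73e-07.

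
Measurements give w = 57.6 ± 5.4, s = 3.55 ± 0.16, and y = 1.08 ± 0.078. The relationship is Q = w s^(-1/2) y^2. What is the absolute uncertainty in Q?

Since Q is a product/quotient, work with relative uncertainties:
  (1·δw/w)² = (1×0.0938)² = 0.00879;  (−½·δs/s)² = (-0.5×0.0451)² = 0.000508;  (2·δy/y)² = (2×0.0722)² = 0.0209
δQ/Q = √(0.0302) = 0.174
Q = 35.7, so δQ = 0.174 × 35.7 = 6.19.

6.19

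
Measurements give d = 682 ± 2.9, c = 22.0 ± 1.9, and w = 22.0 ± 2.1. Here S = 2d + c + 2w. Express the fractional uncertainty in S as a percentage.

0.518%

Each term contributes (cᵢ δxᵢ)² to (δS)²:
  (2·δd)² = 33.6;  (δc)² = 3.61;  (2·δw)² = 17.6
δS = √(54.9) = 7.41
S = 1430, so δS/S = 7.41/1430 = 0.00518.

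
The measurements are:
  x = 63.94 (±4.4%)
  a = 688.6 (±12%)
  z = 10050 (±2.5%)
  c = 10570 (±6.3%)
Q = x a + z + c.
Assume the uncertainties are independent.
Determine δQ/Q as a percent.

8.77%

Let p = x·a = 44030. δp/p = √((1·δx/x)² + (1·δa/a)²) = √(0.00194 + 0.0144) = 0.128, so δp = 5630.
Q = p + z + c: δQ = √(δp² + δz² + δc²) = √(3.17e+07 + 63100 + 4.43e+05) = 5670
Q = 64650, so δQ/Q = 5670/64650 = 0.0877.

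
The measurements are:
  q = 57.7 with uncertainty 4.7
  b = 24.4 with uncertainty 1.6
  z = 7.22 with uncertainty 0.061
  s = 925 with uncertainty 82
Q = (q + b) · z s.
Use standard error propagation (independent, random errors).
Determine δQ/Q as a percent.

10.8%

Let u = q + b = 82.1. δu = √(δq² + δb²) = √(22.1 + 2.56) = 4.96, so δu/u = 0.0605.
Q is then a monomial in u, z, s:
δQ/Q = √((δu/u)² + (1·δz/z)² + (1·δs/s)²) = √(0.00366 + 7.14e-05 + 0.00786) = 0.108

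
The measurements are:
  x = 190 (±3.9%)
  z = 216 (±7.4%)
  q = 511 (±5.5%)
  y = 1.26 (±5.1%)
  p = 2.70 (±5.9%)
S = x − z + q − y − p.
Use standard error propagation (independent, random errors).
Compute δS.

33.2

For a sum/difference, combine absolute errors in quadrature:
  (δx)² = 54.9;  (δz)² = 255;  (δq)² = 790;  (δy)² = 0.00413;  (δp)² = 0.0254
δS = √(1100) = 33.2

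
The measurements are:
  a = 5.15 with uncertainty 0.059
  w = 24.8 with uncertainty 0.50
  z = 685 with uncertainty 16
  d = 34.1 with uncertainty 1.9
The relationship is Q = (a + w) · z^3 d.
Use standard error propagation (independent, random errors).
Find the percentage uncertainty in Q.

9.11%

Let u = a + w = 30.0. δu = √(δa² + δw²) = √(0.00348 + 0.250) = 0.503, so δu/u = 0.0168.
Q is then a monomial in u, z, d:
δQ/Q = √((δu/u)² + (3·δz/z)² + (1·δd/d)²) = √(0.000283 + 0.00491 + 0.00310) = 0.0911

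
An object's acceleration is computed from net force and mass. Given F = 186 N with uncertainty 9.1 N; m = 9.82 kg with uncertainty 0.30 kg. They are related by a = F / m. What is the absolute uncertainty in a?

Relative error in a monomial: (δa/a)² = Σ (nᵢ · δxᵢ/xᵢ)².
  (1·δF/F)² = (1×0.0489)² = 0.00239;  (-1·δm/m)² = (-1×0.0305)² = 0.000933
δa/a = √(0.00333) = 0.0577
a = 18.9 m/s^2, so δa = 0.0577 × 18.9 = 1.09 m/s^2.

1.09 m/s^2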